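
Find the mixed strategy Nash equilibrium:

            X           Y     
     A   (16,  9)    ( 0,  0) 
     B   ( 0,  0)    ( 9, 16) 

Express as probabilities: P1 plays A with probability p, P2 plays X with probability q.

p = 0.64, q = 0.36

Work:
Find probabilities that make opponent indifferent:
P2 chooses q to make P1 indifferent between A and B
P1 chooses p to make P2 indifferent between X and Y
Mixed NE: P1 plays (A: 0.64, B: 0.36), P2 plays (X: 0.36, Y: 0.64)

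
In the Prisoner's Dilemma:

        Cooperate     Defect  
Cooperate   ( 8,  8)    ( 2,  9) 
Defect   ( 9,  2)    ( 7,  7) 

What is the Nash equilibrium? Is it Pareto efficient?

(Defect, Defect) is NE; not Pareto efficient

Work:
Defect dominates Cooperate for both players:
If P2 cooperates: Defect (9) > Cooperate (8)
If P2 defects: Defect (7) > Cooperate (2)
NE: (Defect, Defect) with payoff (7, 7)
But (Cooperate, Cooperate) = (8, 8) Pareto dominates (7, 7)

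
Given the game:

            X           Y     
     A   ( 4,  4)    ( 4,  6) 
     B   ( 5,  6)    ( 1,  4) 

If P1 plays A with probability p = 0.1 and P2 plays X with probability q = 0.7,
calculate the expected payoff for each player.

E[P1] = 3.82, E[P2] = 5.32

Work:
E[P1] = p·q·π₁(A,X) + p·(1-q)·π₁(A,Y) + (1-p)·q·π₁(B,X) + (1-p)·(1-q)·π₁(B,Y)
= 0.1·0.7·4 + 0.1·0.3·4 + 0.9·0.7·5 + 0.9·0.3·1
= 3.82

E[P2] = 5.32 (similar calculation)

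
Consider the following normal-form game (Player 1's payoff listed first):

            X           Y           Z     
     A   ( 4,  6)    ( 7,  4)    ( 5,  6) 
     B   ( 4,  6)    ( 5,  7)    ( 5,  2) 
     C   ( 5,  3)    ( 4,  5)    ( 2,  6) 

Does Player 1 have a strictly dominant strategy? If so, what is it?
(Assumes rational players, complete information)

No strictly dominant strategy exists for Player 1

Work:
A strategy strictly dominates another if it gives a strictly higher payoff against every opponent action. Compare each pair of P1's strategies column-by-column:
  A vs B: [4 vs 4, 7 vs 5, 5 vs 5] → A does not strictly dominate B (column X: 4 ≤ 4)
  A vs C: [4 vs 5, 7 vs 4, 5 vs 2] → A does not strictly dominate C (column X: 4 ≤ 5)
  B vs A: [4 vs 4, 5 vs 7, 5 vs 5] → B does not strictly dominate A (column X: 4 ≤ 4)
  B vs C: [4 vs 5, 5 vs 4, 5 vs 2] → B does not strictly dominate C (column X: 4 ≤ 5)
  C vs A: [5 vs 4, 4 vs 7, 2 vs 5] → C does not strictly dominate A (column Y: 4 ≤ 7)
  C vs B: [5 vs 4, 4 vs 5, 2 vs 5] → C does not strictly dominate B (column Y: 4 ≤ 5)
No single strategy strictly dominates all others → no strictly dominant strategy.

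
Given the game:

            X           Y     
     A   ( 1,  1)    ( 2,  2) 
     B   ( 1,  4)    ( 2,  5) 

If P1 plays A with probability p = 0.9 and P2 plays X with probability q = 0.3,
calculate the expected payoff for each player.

E[P1] = 1.7, E[P2] = 2.0

Work:
E[P1] = p·q·π₁(A,X) + p·(1-q)·π₁(A,Y) + (1-p)·q·π₁(B,X) + (1-p)·(1-q)·π₁(B,Y)
= 0.9·0.3·1 + 0.9·0.7·2 + 0.1·0.3·1 + 0.1·0.7·2
= 1.7

E[P2] = 2.0 (similar calculation)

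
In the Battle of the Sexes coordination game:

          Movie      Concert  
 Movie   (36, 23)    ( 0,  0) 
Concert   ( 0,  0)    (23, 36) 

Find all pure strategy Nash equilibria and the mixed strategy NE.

Pure NE: (Movie, Movie) and (Concert, Concert); Mixed NE: p = 0.6102, q = 0.3898

Work:
Check pure NE:
(Movie, Movie): (36, 23) - no unilateral deviation beneficial
(Concert, Concert): (23, 36) - no unilateral deviation beneficial
Mixed NE: P1 plays Movie with p = 0.6102, P2 plays Movie with q = 0.3898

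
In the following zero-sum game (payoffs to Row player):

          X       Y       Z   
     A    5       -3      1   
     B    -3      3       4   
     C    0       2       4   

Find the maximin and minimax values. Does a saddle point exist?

Maximin = 0, Minimax = 3, Saddle: False

Work:
Row minimums: [-3, -3, 0] → maximin = 0
Column maximums: [5, 3, 4] → minimax = 3
No saddle point (maximin ≠ minimax). Mixed strategy needed.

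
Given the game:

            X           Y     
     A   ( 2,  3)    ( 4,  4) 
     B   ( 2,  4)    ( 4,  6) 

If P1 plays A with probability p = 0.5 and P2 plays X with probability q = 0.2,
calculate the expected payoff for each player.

E[P1] = 3.6, E[P2] = 4.7

Work:
E[P1] = p·q·π₁(A,X) + p·(1-q)·π₁(A,Y) + (1-p)·q·π₁(B,X) + (1-p)·(1-q)·π₁(B,Y)
= 0.5·0.2·2 + 0.5·0.8·4 + 0.5·0.2·2 + 0.5·0.8·4
= 3.6

E[P2] = 4.7 (similar calculation)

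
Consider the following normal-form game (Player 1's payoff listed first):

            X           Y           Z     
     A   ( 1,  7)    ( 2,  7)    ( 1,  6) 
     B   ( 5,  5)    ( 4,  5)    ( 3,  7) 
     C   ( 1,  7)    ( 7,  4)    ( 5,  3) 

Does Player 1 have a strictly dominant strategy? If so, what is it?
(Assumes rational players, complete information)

No strictly dominant strategy exists for Player 1

Work:
A strategy strictly dominates another if it gives a strictly higher payoff against every opponent action. Compare each pair of P1's strategies column-by-column:
  A vs B: [1 vs 5, 2 vs 4, 1 vs 3] → A does not strictly dominate B (column X: 1 ≤ 5)
  A vs C: [1 vs 1, 2 vs 7, 1 vs 5] → A does not strictly dominate C (column X: 1 ≤ 1)
  B vs A: [5 vs 1, 4 vs 2, 3 vs 1] → B strictly dominates A
  B vs C: [5 vs 1, 4 vs 7, 3 vs 5] → B does not strictly dominate C (column Y: 4 ≤ 7)
  C vs A: [1 vs 1, 7 vs 2, 5 vs 1] → C does not strictly dominate A (column X: 1 ≤ 1)
  C vs B: [1 vs 5, 7 vs 4, 5 vs 3] → C does not strictly dominate B (column X: 1 ≤ 5)
No single strategy strictly dominates all others → no strictly dominant strategy.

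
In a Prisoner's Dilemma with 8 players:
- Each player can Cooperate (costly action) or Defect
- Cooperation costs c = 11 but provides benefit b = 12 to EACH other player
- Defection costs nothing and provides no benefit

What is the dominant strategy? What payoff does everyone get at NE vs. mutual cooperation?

Dominant: Defect; NE payoff = 0; Coop payoff = 73

Work:
Defect dominates (saves cost c = 11, benefit to others is external)
NE: All defect → everyone gets 0
If all cooperate: each receives (7)×12 - 11 = 73
Social dilemma: 73 > 0 but NE gives 0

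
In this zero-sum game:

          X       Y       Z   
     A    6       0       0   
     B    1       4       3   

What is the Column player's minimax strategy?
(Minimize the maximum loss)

Column should play Z, value = 3

Work:
Column player minimizes Row's maximum payoff:
Column X: max payoff to Row = 6
Column Y: max payoff to Row = 4
Column Z: max payoff to Row = 3
Minimum is 3, achieved by column Z.
Minimax strategy: Z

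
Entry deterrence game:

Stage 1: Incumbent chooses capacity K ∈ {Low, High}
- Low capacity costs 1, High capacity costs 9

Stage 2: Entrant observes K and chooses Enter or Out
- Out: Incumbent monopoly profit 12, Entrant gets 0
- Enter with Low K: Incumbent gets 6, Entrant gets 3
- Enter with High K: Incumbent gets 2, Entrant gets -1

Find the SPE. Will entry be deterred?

SPE: (Low, Enter|Low, Out|High); Entry not deterred. Incumbent net profit = 5, Entrant gets 3

Work:
After Low K: Entrant enters (3 > 0)
After High K: Entrant stays out (-1 < 0)
Incumbent: Low → 6−1=5, High → 12−9=3
Incumbent chooses Low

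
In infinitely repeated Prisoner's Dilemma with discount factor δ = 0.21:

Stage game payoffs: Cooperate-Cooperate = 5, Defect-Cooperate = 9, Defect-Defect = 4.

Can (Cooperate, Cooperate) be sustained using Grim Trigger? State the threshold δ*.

δ* = 0.8; since δ = 0.21 < 0.8, cooperation cannot be sustained

Work:
For Grim Trigger:
Cooperate forever: 5/(1-δ)
Defect then punished: 9 + 4·δ/(1-δ)
Need: 5/(1-δ) ≥ 9 + 4·δ/(1-δ)
Solving: δ ≥ (T-R)/(T-P) = (9-5)/(9-4) = 0.8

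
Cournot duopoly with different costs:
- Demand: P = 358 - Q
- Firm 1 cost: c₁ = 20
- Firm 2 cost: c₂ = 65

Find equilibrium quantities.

q₁* = 127.67, q₂* = 82.67

Work:
Reaction: q₁ = (358 - 20 - q₂)/2
Reaction: q₂ = (358 - 65 - q₁)/2
Solve simultaneously:
q₁* = (358 - 2×20 + 65)/3 = 127.67
q₂* = (358 - 2×65 + 20)/3 = 82.67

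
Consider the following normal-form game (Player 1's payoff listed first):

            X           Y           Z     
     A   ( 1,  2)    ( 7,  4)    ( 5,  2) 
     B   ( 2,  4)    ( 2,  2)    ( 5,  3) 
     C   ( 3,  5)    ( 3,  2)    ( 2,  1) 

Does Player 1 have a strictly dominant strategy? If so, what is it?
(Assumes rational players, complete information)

No strictly dominant strategy exists for Player 1

Work:
A strategy strictly dominates another if it gives a strictly higher payoff against every opponent action. Compare each pair of P1's strategies column-by-column:
  A vs B: [1 vs 2, 7 vs 2, 5 vs 5] → A does not strictly dominate B (column X: 1 ≤ 2)
  A vs C: [1 vs 3, 7 vs 3, 5 vs 2] → A does not strictly dominate C (column X: 1 ≤ 3)
  B vs A: [2 vs 1, 2 vs 7, 5 vs 5] → B does not strictly dominate A (column Y: 2 ≤ 7)
  B vs C: [2 vs 3, 2 vs 3, 5 vs 2] → B does not strictly dominate C (column X: 2 ≤ 3)
  C vs A: [3 vs 1, 3 vs 7, 2 vs 5] → C does not strictly dominate A (column Y: 3 ≤ 7)
  C vs B: [3 vs 2, 3 vs 2, 2 vs 5] → C does not strictly dominate B (column Z: 2 ≤ 5)
No single strategy strictly dominates all others → no strictly dominant strategy.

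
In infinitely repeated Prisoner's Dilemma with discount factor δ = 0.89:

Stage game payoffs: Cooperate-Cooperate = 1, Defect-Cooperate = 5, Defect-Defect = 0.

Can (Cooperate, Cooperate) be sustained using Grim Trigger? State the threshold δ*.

δ* = 0.8; since δ = 0.89 ≥ 0.8, cooperation can be sustained

Work:
For Grim Trigger:
Cooperate forever: 1/(1-δ)
Defect then punished: 5 + 0·δ/(1-δ)
Need: 1/(1-δ) ≥ 5 + 0·δ/(1-δ)
Solving: δ ≥ (T-R)/(T-P) = (5-1)/(5-0) = 0.8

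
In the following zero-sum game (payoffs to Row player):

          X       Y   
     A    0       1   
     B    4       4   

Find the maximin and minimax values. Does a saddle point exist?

Maximin = 4, Minimax = 4, Saddle: True

Work:
Row minimums: [0, 4] → maximin = 4
Column maximums: [4, 4] → minimax = 4
Saddle point exists! Game value = 4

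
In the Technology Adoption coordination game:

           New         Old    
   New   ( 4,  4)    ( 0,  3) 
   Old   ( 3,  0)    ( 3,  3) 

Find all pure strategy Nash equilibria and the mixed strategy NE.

Pure NE: (New, New) and (Old, Old); Mixed NE: p = 0.75, q = 0.75

Work:
Check pure NE:
(New, New): (4, 4) - no unilateral deviation beneficial
(Old, Old): (3, 3) - no unilateral deviation beneficial
Mixed NE: P1 plays New with p = 0.75, P2 plays New with q = 0.75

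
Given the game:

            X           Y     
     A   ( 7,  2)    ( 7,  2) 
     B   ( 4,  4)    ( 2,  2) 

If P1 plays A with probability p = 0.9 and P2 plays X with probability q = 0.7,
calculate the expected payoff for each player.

E[P1] = 6.64, E[P2] = 2.14

Work:
E[P1] = p·q·π₁(A,X) + p·(1-q)·π₁(A,Y) + (1-p)·q·π₁(B,X) + (1-p)·(1-q)·π₁(B,Y)
= 0.9·0.7·7 + 0.9·0.3·7 + 0.1·0.7·4 + 0.1·0.3·2
= 6.64

E[P2] = 2.14 (similar calculation)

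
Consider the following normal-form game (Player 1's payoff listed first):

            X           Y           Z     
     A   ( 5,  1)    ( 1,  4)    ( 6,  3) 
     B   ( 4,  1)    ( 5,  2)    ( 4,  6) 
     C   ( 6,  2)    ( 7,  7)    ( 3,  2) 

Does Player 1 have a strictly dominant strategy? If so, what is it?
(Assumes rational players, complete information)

No strictly dominant strategy exists for Player 1

Work:
A strategy strictly dominates another if it gives a strictly higher payoff against every opponent action. Compare each pair of P1's strategies column-by-column:
  A vs B: [5 vs 4, 1 vs 5, 6 vs 4] → A does not strictly dominate B (column Y: 1 ≤ 5)
  A vs C: [5 vs 6, 1 vs 7, 6 vs 3] → A does not strictly dominate C (column X: 5 ≤ 6)
  B vs A: [4 vs 5, 5 vs 1, 4 vs 6] → B does not strictly dominate A (column X: 4 ≤ 5)
  B vs C: [4 vs 6, 5 vs 7, 4 vs 3] → B does not strictly dominate C (column X: 4 ≤ 6)
  C vs A: [6 vs 5, 7 vs 1, 3 vs 6] → C does not strictly dominate A (column Z: 3 ≤ 6)
  C vs B: [6 vs 4, 7 vs 5, 3 vs 4] → C does not strictly dominate B (column Z: 3 ≤ 4)
No single strategy strictly dominates all others → no strictly dominant strategy.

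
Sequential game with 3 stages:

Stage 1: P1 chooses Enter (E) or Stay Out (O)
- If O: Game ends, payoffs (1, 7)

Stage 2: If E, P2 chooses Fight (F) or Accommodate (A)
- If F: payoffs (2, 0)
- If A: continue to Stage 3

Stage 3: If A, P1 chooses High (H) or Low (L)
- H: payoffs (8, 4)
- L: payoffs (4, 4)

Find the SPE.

SPE: (E, A, H); Outcome (8, 4)

Work:
Stage 3: P1 chooses H (8 vs 4)
Stage 2: P2: F->0, A->4 (anticipating H). Choose A
Stage 1: P1: O->1, E->8 (anticipating A, H). Choose E
SPE path: E -> A -> H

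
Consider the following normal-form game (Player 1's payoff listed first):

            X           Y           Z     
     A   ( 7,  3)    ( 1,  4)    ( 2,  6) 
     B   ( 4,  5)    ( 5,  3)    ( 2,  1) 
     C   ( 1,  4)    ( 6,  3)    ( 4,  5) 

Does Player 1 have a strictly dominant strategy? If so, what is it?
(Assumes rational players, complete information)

No strictly dominant strategy exists for Player 1

Work:
A strategy strictly dominates another if it gives a strictly higher payoff against every opponent action. Compare each pair of P1's strategies column-by-column:
  A vs B: [7 vs 4, 1 vs 5, 2 vs 2] → A does not strictly dominate B (column Y: 1 ≤ 5)
  A vs C: [7 vs 1, 1 vs 6, 2 vs 4] → A does not strictly dominate C (column Y: 1 ≤ 6)
  B vs A: [4 vs 7, 5 vs 1, 2 vs 2] → B does not strictly dominate A (column X: 4 ≤ 7)
  B vs C: [4 vs 1, 5 vs 6, 2 vs 4] → B does not strictly dominate C (column Y: 5 ≤ 6)
  C vs A: [1 vs 7, 6 vs 1, 4 vs 2] → C does not strictly dominate A (column X: 1 ≤ 7)
  C vs B: [1 vs 4, 6 vs 5, 4 vs 2] → C does not strictly dominate B (column X: 1 ≤ 4)
No single strategy strictly dominates all others → no strictly dominant strategy.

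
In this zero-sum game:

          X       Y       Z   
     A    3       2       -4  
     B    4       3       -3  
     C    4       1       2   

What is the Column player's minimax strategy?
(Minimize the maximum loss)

Column should play Z, value = 2

Work:
Column player minimizes Row's maximum payoff:
Column X: max payoff to Row = 4
Column Y: max payoff to Row = 3
Column Z: max payoff to Row = 2
Minimum is 2, achieved by column Z.
Minimax strategy: Z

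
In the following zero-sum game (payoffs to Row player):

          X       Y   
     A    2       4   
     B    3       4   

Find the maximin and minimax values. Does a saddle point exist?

Maximin = 3, Minimax = 3, Saddle: True

Work:
Row minimums: [2, 3] → maximin = 3
Column maximums: [3, 4] → minimax = 3
Saddle point exists! Game value = 3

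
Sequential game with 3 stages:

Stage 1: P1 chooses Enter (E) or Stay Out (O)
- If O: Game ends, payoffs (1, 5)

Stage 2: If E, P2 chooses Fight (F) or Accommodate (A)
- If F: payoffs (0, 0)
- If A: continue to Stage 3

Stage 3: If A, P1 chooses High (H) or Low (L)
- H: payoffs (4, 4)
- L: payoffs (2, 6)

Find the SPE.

SPE: (E, A, H); Outcome (4, 4)

Work:
Stage 3: P1 chooses H (4 vs 2)
Stage 2: P2: F->0, A->4 (anticipating H). Choose A
Stage 1: P1: O->1, E->4 (anticipating A, H). Choose E
SPE path: E -> A -> H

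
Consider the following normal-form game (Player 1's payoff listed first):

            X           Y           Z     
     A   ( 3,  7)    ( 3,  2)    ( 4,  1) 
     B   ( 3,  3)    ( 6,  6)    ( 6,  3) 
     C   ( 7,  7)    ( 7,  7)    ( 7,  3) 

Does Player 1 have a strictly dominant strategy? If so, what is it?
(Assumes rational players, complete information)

Yes, Player 1's strictly dominant strategy is C

Work:
A strategy strictly dominates another if it gives a strictly higher payoff against every opponent action. Compare each pair of P1's strategies column-by-column:
  A vs B: [3 vs 3, 3 vs 6, 4 vs 6] → A does not strictly dominate B (column X: 3 ≤ 3)
  A vs C: [3 vs 7, 3 vs 7, 4 vs 7] → A does not strictly dominate C (column X: 3 ≤ 7)
  B vs A: [3 vs 3, 6 vs 3, 6 vs 4] → B does not strictly dominate A (column X: 3 ≤ 3)
  B vs C: [3 vs 7, 6 vs 7, 6 vs 7] → B does not strictly dominate C (column X: 3 ≤ 7)
  C vs A: [7 vs 3, 7 vs 3, 7 vs 4] → C strictly dominates A
  C vs B: [7 vs 3, 7 vs 6, 7 vs 6] → C strictly dominates B
C strictly dominates every other strategy → strictly dominant.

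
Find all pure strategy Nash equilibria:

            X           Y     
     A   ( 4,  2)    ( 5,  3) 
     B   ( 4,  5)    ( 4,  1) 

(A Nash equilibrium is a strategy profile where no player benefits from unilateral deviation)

Nash equilibrium: (A, Y), (B, X)

Work:
Best responses:
  P1 vs X: payoffs [4, 4] → best response A/B (payoff 4)
  P1 vs Y: payoffs [5, 4] → best response A (payoff 5)
  P2 vs A: payoffs [2, 3] → best response Y (payoff 3)
  P2 vs B: payoffs [5, 1] → best response X (payoff 5)
Mutual best responses: (A,Y), (B,X) → Nash equilibria.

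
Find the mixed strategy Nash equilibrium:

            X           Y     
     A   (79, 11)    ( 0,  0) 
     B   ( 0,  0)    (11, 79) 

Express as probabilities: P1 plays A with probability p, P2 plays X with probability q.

p = 0.8778, q = 0.1222

Work:
Find probabilities that make opponent indifferent:
P2 chooses q to make P1 indifferent between A and B
P1 chooses p to make P2 indifferent between X and Y
Mixed NE: P1 plays (A: 0.8778, B: 0.1222), P2 plays (X: 0.1222, Y: 0.8778)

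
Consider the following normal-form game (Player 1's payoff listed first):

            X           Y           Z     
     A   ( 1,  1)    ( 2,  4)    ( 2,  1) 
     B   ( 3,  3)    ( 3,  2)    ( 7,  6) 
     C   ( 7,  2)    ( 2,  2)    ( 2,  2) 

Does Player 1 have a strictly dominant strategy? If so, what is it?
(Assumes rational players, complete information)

No strictly dominant strategy exists for Player 1

Work:
A strategy strictly dominates another if it gives a strictly higher payoff against every opponent action. Compare each pair of P1's strategies column-by-column:
  A vs B: [1 vs 3, 2 vs 3, 2 vs 7] → A does not strictly dominate B (column X: 1 ≤ 3)
  A vs C: [1 vs 7, 2 vs 2, 2 vs 2] → A does not strictly dominate C (column X: 1 ≤ 7)
  B vs A: [3 vs 1, 3 vs 2, 7 vs 2] → B strictly dominates A
  B vs C: [3 vs 7, 3 vs 2, 7 vs 2] → B does not strictly dominate C (column X: 3 ≤ 7)
  C vs A: [7 vs 1, 2 vs 2, 2 vs 2] → C does not strictly dominate A (column Y: 2 ≤ 2)
  C vs B: [7 vs 3, 2 vs 3, 2 vs 7] → C does not strictly dominate B (column Y: 2 ≤ 3)
No single strategy strictly dominates all others → no strictly dominant strategy.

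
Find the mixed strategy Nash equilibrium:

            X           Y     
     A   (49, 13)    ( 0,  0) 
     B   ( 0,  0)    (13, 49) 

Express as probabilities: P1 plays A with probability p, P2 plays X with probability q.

p = 0.7903, q = 0.2097

Work:
Find probabilities that make opponent indifferent:
P2 chooses q to make P1 indifferent between A and B
P1 chooses p to make P2 indifferent between X and Y
Mixed NE: P1 plays (A: 0.7903, B: 0.2097), P2 plays (X: 0.2097, Y: 0.7903)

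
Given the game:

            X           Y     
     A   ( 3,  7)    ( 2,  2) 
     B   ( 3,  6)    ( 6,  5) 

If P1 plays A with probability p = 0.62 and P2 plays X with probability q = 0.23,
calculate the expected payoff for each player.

E[P1] = 3.4004, E[P2] = 3.9404

Work:
E[P1] = p·q·π₁(A,X) + p·(1-q)·π₁(A,Y) + (1-p)·q·π₁(B,X) + (1-p)·(1-q)·π₁(B,Y)
= 0.62·0.23·3 + 0.62·0.77·2 + 0.38·0.23·3 + 0.38·0.77·6
= 3.4004

E[P2] = 3.9404 (similar calculation)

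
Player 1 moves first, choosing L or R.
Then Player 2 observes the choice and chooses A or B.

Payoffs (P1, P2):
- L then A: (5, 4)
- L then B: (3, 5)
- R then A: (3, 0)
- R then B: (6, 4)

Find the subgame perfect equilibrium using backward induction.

P1 plays R, P2 plays B after L and B after R; Payoff (6, 4)

Work:
Backward induction:
After L: P2 chooses B → P1 gets 3
After R: P2 chooses B → P1 gets 6
P1 chooses R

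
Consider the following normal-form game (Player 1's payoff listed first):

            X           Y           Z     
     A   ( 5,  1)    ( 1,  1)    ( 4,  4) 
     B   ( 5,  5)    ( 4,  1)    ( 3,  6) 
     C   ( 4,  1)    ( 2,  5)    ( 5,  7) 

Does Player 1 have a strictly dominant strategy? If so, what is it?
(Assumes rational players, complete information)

No strictly dominant strategy exists for Player 1

Work:
A strategy strictly dominates another if it gives a strictly higher payoff against every opponent action. Compare each pair of P1's strategies column-by-column:
  A vs B: [5 vs 5, 1 vs 4, 4 vs 3] → A does not strictly dominate B (column X: 5 ≤ 5)
  A vs C: [5 vs 4, 1 vs 2, 4 vs 5] → A does not strictly dominate C (column Y: 1 ≤ 2)
  B vs A: [5 vs 5, 4 vs 1, 3 vs 4] → B does not strictly dominate A (column X: 5 ≤ 5)
  B vs C: [5 vs 4, 4 vs 2, 3 vs 5] → B does not strictly dominate C (column Z: 3 ≤ 5)
  C vs A: [4 vs 5, 2 vs 1, 5 vs 4] → C does not strictly dominate A (column X: 4 ≤ 5)
  C vs B: [4 vs 5, 2 vs 4, 5 vs 3] → C does not strictly dominate B (column X: 4 ≤ 5)
No single strategy strictly dominates all others → no strictly dominant strategy.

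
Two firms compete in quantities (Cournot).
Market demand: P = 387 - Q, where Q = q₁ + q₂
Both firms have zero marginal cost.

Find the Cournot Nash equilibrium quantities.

q₁* = q₂* = 129.0; P* = 129.0

Work:
Profit: π_i = P·q_i = (a - q_i - q_j)·q_i
FOC: ∂π_i/∂q_i = a - 2q_i - q_j = 0
Reaction function: q_i = (387 - q_j)/2
Symmetry: q* = 387/3 = 129.0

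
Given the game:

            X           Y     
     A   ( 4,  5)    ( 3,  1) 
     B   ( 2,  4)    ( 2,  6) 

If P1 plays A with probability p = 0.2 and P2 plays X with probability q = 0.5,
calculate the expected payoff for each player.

E[P1] = 2.3, E[P2] = 4.6

Work:
E[P1] = p·q·π₁(A,X) + p·(1-q)·π₁(A,Y) + (1-p)·q·π₁(B,X) + (1-p)·(1-q)·π₁(B,Y)
= 0.2·0.5·4 + 0.2·0.5·3 + 0.8·0.5·2 + 0.8·0.5·2
= 2.3

E[P2] = 4.6 (similar calculation)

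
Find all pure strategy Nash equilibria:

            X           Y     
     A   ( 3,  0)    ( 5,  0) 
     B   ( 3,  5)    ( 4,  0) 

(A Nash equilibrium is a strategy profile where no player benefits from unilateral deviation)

Nash equilibrium: (A, X), (A, Y), (B, X)

Work:
Best responses:
  P1 vs X: payoffs [3, 3] → best response A/B (payoff 3)
  P1 vs Y: payoffs [5, 4] → best response A (payoff 5)
  P2 vs A: payoffs [0, 0] → best response X/Y (payoff 0)
  P2 vs B: payoffs [5, 0] → best response X (payoff 5)
Mutual best responses: (A,X), (A,Y), (B,X) → Nash equilibria.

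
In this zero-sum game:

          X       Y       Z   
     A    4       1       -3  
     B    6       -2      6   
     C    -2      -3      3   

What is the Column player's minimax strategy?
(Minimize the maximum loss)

Column should play Y, value = 1

Work:
Column player minimizes Row's maximum payoff:
Column X: max payoff to Row = 6
Column Y: max payoff to Row = 1
Column Z: max payoff to Row = 6
Minimum is 1, achieved by column Y.
Minimax strategy: Y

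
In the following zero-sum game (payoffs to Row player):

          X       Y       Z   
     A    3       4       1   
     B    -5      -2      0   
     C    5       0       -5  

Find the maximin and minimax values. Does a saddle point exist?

Maximin = 1, Minimax = 1, Saddle: True

Work:
Row minimums: [1, -5, -5] → maximin = 1
Column maximums: [5, 4, 1] → minimax = 1
Saddle point exists! Game value = 1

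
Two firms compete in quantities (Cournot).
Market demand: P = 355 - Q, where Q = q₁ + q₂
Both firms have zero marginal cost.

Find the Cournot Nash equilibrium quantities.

q₁* = q₂* = 118.33; P* = 118.33

Work:
Profit: π_i = P·q_i = (a - q_i - q_j)·q_i
FOC: ∂π_i/∂q_i = a - 2q_i - q_j = 0
Reaction function: q_i = (355 - q_j)/2
Symmetry: q* = 355/3 = 118.33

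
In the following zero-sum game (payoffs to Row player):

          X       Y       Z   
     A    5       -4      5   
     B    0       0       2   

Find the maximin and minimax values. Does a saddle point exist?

Maximin = 0, Minimax = 0, Saddle: True

Work:
Row minimums: [-4, 0] → maximin = 0
Column maximums: [5, 0, 5] → minimax = 0
Saddle point exists! Game value = 0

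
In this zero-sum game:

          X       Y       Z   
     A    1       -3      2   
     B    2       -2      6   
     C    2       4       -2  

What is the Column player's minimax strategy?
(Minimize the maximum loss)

Column should play X, value = 2

Work:
Column player minimizes Row's maximum payoff:
Column X: max payoff to Row = 2
Column Y: max payoff to Row = 4
Column Z: max payoff to Row = 6
Minimum is 2, achieved by column X.
Minimax strategy: X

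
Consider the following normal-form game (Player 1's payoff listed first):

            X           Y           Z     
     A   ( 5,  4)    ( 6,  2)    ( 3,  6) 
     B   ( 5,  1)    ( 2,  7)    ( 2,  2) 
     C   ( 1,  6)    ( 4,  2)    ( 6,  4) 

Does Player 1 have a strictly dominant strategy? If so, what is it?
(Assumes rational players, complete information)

No strictly dominant strategy exists for Player 1

Work:
A strategy strictly dominates another if it gives a strictly higher payoff against every opponent action. Compare each pair of P1's strategies column-by-column:
  A vs B: [5 vs 5, 6 vs 2, 3 vs 2] → A does not strictly dominate B (column X: 5 ≤ 5)
  A vs C: [5 vs 1, 6 vs 4, 3 vs 6] → A does not strictly dominate C (column Z: 3 ≤ 6)
  B vs A: [5 vs 5, 2 vs 6, 2 vs 3] → B does not strictly dominate A (column X: 5 ≤ 5)
  B vs C: [5 vs 1, 2 vs 4, 2 vs 6] → B does not strictly dominate C (column Y: 2 ≤ 4)
  C vs A: [1 vs 5, 4 vs 6, 6 vs 3] → C does not strictly dominate A (column X: 1 ≤ 5)
  C vs B: [1 vs 5, 4 vs 2, 6 vs 2] → C does not strictly dominate B (column X: 1 ≤ 5)
No single strategy strictly dominates all others → no strictly dominant strategy.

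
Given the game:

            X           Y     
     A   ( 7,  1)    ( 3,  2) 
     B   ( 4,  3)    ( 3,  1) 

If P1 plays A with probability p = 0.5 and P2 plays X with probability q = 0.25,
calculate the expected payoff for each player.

E[P1] = 3.625, E[P2] = 1.625

Work:
E[P1] = p·q·π₁(A,X) + p·(1-q)·π₁(A,Y) + (1-p)·q·π₁(B,X) + (1-p)·(1-q)·π₁(B,Y)
= 0.5·0.25·7 + 0.5·0.75·3 + 0.5·0.25·4 + 0.5·0.75·3
= 3.625

E[P2] = 1.625 (similar calculation)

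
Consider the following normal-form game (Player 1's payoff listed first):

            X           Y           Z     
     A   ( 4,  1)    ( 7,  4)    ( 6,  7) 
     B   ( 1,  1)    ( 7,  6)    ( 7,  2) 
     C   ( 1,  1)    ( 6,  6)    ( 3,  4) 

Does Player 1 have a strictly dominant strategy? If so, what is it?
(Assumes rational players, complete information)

No strictly dominant strategy exists for Player 1

Work:
A strategy strictly dominates another if it gives a strictly higher payoff against every opponent action. Compare each pair of P1's strategies column-by-column:
  A vs B: [4 vs 1, 7 vs 7, 6 vs 7] → A does not strictly dominate B (column Y: 7 ≤ 7)
  A vs C: [4 vs 1, 7 vs 6, 6 vs 3] → A strictly dominates C
  B vs A: [1 vs 4, 7 vs 7, 7 vs 6] → B does not strictly dominate A (column X: 1 ≤ 4)
  B vs C: [1 vs 1, 7 vs 6, 7 vs 3] → B does not strictly dominate C (column X: 1 ≤ 1)
  C vs A: [1 vs 4, 6 vs 7, 3 vs 6] → C does not strictly dominate A (column X: 1 ≤ 4)
  C vs B: [1 vs 1, 6 vs 7, 3 vs 7] → C does not strictly dominate B (column X: 1 ≤ 1)
No single strategy strictly dominates all others → no strictly dominant strategy.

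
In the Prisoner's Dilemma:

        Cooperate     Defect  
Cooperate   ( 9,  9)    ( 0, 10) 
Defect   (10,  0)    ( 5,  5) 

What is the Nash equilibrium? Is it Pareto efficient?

(Defect, Defect) is NE; not Pareto efficient

Work:
Defect dominates Cooperate for both players:
If P2 cooperates: Defect (10) > Cooperate (9)
If P2 defects: Defect (5) > Cooperate (0)
NE: (Defect, Defect) with payoff (5, 5)
But (Cooperate, Cooperate) = (9, 9) Pareto dominates (5, 5)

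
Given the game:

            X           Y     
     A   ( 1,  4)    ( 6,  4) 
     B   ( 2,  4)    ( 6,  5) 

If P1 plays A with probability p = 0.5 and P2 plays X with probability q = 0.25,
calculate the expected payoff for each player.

E[P1] = 4.875, E[P2] = 4.375

Work:
E[P1] = p·q·π₁(A,X) + p·(1-q)·π₁(A,Y) + (1-p)·q·π₁(B,X) + (1-p)·(1-q)·π₁(B,Y)
= 0.5·0.25·1 + 0.5·0.75·6 + 0.5·0.25·2 + 0.5·0.75·6
= 4.875

E[P2] = 4.375 (similar calculation)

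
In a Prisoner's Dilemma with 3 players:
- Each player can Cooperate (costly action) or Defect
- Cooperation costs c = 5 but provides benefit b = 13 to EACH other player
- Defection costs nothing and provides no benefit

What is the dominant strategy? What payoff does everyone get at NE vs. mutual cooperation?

Dominant: Defect; NE payoff = 0; Coop payoff = 21

Work:
Defect dominates (saves cost c = 5, benefit to others is external)
NE: All defect → everyone gets 0
If all cooperate: each receives (2)×13 - 5 = 21
Social dilemma: 21 > 0 but NE gives 0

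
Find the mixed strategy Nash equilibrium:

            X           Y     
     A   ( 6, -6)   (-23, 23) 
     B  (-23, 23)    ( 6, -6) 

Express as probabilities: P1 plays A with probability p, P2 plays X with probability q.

p = 0.5, q = 0.5

Work:
Find probabilities that make opponent indifferent:
P2 chooses q to make P1 indifferent between A and B
P1 chooses p to make P2 indifferent between X and Y
Mixed NE: P1 plays (A: 0.5, B: 0.5), P2 plays (X: 0.5, Y: 0.5)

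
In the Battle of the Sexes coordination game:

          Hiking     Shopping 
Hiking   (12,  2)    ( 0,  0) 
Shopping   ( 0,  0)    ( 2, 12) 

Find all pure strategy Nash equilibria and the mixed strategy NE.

Pure NE: (Hiking, Hiking) and (Shopping, Shopping); Mixed NE: p = 0.8571, q = 0.1429

Work:
Check pure NE:
(Hiking, Hiking): (12, 2) - no unilateral deviation beneficial
(Shopping, Shopping): (2, 12) - no unilateral deviation beneficial
Mixed NE: P1 plays Hiking with p = 0.8571, P2 plays Hiking with q = 0.1429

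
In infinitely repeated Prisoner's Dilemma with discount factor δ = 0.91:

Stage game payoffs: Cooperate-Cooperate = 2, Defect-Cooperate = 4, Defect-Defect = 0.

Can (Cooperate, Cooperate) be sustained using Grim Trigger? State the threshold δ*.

δ* = 0.5; since δ = 0.91 ≥ 0.5, cooperation can be sustained

Work:
For Grim Trigger:
Cooperate forever: 2/(1-δ)
Defect then punished: 4 + 0·δ/(1-δ)
Need: 2/(1-δ) ≥ 4 + 0·δ/(1-δ)
Solving: δ ≥ (T-R)/(T-P) = (4-2)/(4-0) = 0.5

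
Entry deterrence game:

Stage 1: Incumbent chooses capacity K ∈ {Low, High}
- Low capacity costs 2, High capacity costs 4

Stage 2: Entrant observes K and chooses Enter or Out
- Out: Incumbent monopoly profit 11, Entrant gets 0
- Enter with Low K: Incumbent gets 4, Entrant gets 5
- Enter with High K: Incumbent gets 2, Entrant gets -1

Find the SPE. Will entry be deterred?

SPE: (High, Enter|Low, Out|High); Entry deterred. Incumbent net profit = 7

Work:
After Low K: Entrant enters (5 > 0)
After High K: Entrant stays out (-1 < 0)
Incumbent: Low → 4−2=2, High → 11−4=7
Incumbent chooses High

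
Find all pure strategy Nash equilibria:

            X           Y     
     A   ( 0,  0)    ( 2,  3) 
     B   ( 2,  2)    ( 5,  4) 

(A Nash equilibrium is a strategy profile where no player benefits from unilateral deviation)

Nash equilibrium: (B, Y)

Work:
Best responses:
  P1 vs X: payoffs [0, 2] → best response B (payoff 2)
  P1 vs Y: payoffs [2, 5] → best response B (payoff 5)
  P2 vs A: payoffs [0, 3] → best response Y (payoff 3)
  P2 vs B: payoffs [2, 4] → best response Y (payoff 4)
Mutual best responses: (B,Y) → Nash equilibria.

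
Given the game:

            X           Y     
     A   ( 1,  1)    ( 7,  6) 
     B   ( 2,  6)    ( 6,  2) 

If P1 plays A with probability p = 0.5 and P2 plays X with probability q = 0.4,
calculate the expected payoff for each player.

E[P1] = 4.5, E[P2] = 3.8

Work:
E[P1] = p·q·π₁(A,X) + p·(1-q)·π₁(A,Y) + (1-p)·q·π₁(B,X) + (1-p)·(1-q)·π₁(B,Y)
= 0.5·0.4·1 + 0.5·0.6·7 + 0.5·0.4·2 + 0.5·0.6·6
= 4.5

E[P2] = 3.8 (similar calculation)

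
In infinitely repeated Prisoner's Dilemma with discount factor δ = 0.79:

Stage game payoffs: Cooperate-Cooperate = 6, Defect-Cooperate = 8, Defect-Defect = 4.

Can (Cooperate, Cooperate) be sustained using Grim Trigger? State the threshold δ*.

δ* = 0.5; since δ = 0.79 ≥ 0.5, cooperation can be sustained

Work:
For Grim Trigger:
Cooperate forever: 6/(1-δ)
Defect then punished: 8 + 4·δ/(1-δ)
Need: 6/(1-δ) ≥ 8 + 4·δ/(1-δ)
Solving: δ ≥ (T-R)/(T-P) = (8-6)/(8-4) = 0.5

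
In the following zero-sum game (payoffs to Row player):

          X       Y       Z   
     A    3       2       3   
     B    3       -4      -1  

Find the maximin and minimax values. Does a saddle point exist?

Maximin = 2, Minimax = 2, Saddle: True

Work:
Row minimums: [2, -4] → maximin = 2
Column maximums: [3, 2, 3] → minimax = 2
Saddle point exists! Game value = 2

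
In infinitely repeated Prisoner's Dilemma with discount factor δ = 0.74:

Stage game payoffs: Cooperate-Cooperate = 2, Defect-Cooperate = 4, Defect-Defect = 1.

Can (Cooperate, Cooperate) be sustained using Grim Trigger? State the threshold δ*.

δ* = 0.6667; since δ = 0.74 ≥ 0.6667, cooperation can be sustained

Work:
For Grim Trigger:
Cooperate forever: 2/(1-δ)
Defect then punished: 4 + 1·δ/(1-δ)
Need: 2/(1-δ) ≥ 4 + 1·δ/(1-δ)
Solving: δ ≥ (T-R)/(T-P) = (4-2)/(4-1) = 0.6667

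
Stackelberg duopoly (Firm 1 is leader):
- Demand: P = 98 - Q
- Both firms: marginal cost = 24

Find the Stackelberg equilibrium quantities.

q₁* (leader) = 37.0, q₂* (follower) = 18.5

Work:
Follower's reaction: q₂ = (a - c - q₁)/2
Leader substitutes: π₁ = q₁·(a - q₁ - (a-c-q₁)/2 - c)
FOC: q₁* = (98 - 24)/2 = 37.00
Then: q₂* = (98 - 24 - 37.0)/2 = 18.50
Leader has first-mover advantage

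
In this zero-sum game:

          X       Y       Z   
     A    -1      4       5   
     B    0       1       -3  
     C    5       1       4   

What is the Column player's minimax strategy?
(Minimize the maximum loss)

Column should play Y, value = 4

Work:
Column player minimizes Row's maximum payoff:
Column X: max payoff to Row = 5
Column Y: max payoff to Row = 4
Column Z: max payoff to Row = 5
Minimum is 4, achieved by column Y.
Minimax strategy: Y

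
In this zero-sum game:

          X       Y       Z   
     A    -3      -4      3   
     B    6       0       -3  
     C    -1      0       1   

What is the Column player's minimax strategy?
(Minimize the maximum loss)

Column should play Y, value = 0

Work:
Column player minimizes Row's maximum payoff:
Column X: max payoff to Row = 6
Column Y: max payoff to Row = 0
Column Z: max payoff to Row = 3
Minimum is 0, achieved by column Y.
Minimax strategy: Y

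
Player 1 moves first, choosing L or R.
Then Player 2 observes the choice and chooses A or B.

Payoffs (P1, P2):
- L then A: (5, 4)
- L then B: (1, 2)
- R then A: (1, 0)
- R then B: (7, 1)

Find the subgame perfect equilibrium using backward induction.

P1 plays R, P2 plays A after L and B after R; Payoff (7, 1)

Work:
Backward induction:
After L: P2 chooses A → P1 gets 5
After R: P2 chooses B → P1 gets 7
P1 chooses R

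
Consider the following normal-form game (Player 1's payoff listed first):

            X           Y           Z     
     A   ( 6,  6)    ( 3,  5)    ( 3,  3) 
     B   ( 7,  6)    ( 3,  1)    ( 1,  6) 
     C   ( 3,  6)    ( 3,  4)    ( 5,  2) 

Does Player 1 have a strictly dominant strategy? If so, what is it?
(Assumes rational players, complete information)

No strictly dominant strategy exists for Player 1

Work:
A strategy strictly dominates another if it gives a strictly higher payoff against every opponent action. Compare each pair of P1's strategies column-by-column:
  A vs B: [6 vs 7, 3 vs 3, 3 vs 1] → A does not strictly dominate B (column X: 6 ≤ 7)
  A vs C: [6 vs 3, 3 vs 3, 3 vs 5] → A does not strictly dominate C (column Y: 3 ≤ 3)
  B vs A: [7 vs 6, 3 vs 3, 1 vs 3] → B does not strictly dominate A (column Y: 3 ≤ 3)
  B vs C: [7 vs 3, 3 vs 3, 1 vs 5] → B does not strictly dominate C (column Y: 3 ≤ 3)
  C vs A: [3 vs 6, 3 vs 3, 5 vs 3] → C does not strictly dominate A (column X: 3 ≤ 6)
  C vs B: [3 vs 7, 3 vs 3, 5 vs 1] → C does not strictly dominate B (column X: 3 ≤ 7)
No single strategy strictly dominates all others → no strictly dominant strategy.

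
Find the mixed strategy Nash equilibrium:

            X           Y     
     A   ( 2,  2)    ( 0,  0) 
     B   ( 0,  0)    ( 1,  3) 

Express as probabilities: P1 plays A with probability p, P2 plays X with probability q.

p = 0.6, q = 0.3333

Work:
Find probabilities that make opponent indifferent:
P2 chooses q to make P1 indifferent between A and B
P1 chooses p to make P2 indifferent between X and Y
Mixed NE: P1 plays (A: 0.6, B: 0.4), P2 plays (X: 0.3333, Y: 0.6667)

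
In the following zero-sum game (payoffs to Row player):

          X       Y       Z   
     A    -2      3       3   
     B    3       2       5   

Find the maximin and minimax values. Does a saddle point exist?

Maximin = 2, Minimax = 3, Saddle: False

Work:
Row minimums: [-2, 2] → maximin = 2
Column maximums: [3, 3, 5] → minimax = 3
No saddle point (maximin ≠ minimax). Mixed strategy needed.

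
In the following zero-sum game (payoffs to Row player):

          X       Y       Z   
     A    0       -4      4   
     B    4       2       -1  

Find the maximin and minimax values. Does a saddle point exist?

Maximin = -1, Minimax = 2, Saddle: False

Work:
Row minimums: [-4, -1] → maximin = -1
Column maximums: [4, 2, 4] → minimax = 2
No saddle point (maximin ≠ minimax). Mixed strategy needed.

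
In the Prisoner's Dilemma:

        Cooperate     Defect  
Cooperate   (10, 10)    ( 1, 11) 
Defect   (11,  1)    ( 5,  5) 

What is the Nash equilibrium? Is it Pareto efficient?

(Defect, Defect) is NE; not Pareto efficient

Work:
Defect dominates Cooperate for both players:
If P2 cooperates: Defect (11) > Cooperate (10)
If P2 defects: Defect (5) > Cooperate (1)
NE: (Defect, Defect) with payoff (5, 5)
But (Cooperate, Cooperate) = (10, 10) Pareto dominates (5, 5)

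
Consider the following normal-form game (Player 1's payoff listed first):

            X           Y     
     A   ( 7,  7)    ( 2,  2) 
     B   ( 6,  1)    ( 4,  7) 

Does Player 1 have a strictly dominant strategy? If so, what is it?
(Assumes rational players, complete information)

No strictly dominant strategy exists for Player 1

Work:
A strategy strictly dominates another if it gives a strictly higher payoff against every opponent action. Compare each pair of P1's strategies column-by-column:
  A vs B: [7 vs 6, 2 vs 4] → A does not strictly dominate B (column Y: 2 ≤ 4)
  B vs A: [6 vs 7, 4 vs 2] → B does not strictly dominate A (column X: 6 ≤ 7)
No single strategy strictly dominates all others → no strictly dominant strategy.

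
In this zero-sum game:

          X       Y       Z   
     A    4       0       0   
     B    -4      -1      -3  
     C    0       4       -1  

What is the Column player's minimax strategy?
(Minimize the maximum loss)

Column should play Z, value = 0

Work:
Column player minimizes Row's maximum payoff:
Column X: max payoff to Row = 4
Column Y: max payoff to Row = 4
Column Z: max payoff to Row = 0
Minimum is 0, achieved by column Z.
Minimax strategy: Z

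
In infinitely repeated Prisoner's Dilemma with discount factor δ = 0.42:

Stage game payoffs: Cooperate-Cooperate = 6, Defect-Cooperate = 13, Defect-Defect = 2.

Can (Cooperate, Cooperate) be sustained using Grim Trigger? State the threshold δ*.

δ* = 0.6364; since δ = 0.42 < 0.6364, cooperation cannot be sustained

Work:
For Grim Trigger:
Cooperate forever: 6/(1-δ)
Defect then punished: 13 + 2·δ/(1-δ)
Need: 6/(1-δ) ≥ 13 + 2·δ/(1-δ)
Solving: δ ≥ (T-R)/(T-P) = (13-6)/(13-2) = 0.6364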